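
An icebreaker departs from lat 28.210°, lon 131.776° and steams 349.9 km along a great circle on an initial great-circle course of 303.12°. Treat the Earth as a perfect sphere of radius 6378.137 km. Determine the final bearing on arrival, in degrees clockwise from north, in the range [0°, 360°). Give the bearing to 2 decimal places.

The arc subtends δ = 349.9/6378.137 = 0.054859 rad at the centre.
Converting: φ₁ = 0.492357 rad, θ = 5.290442 rad.
sin φ₂ = sin φ₁ cos δ + cos φ₁ sin δ cos θ = (0.472705)(0.998496) + (0.881221)(0.054832)(0.546394) = 0.498395
φ₂ = asin(0.498395) = 0.521746 rad = 29.894°.
For the longitude increment, Δλ = atan2( sin θ sin δ cos φ₁, cos δ − sin φ₁ sin φ₂ ) = atan2(-0.040468, 0.762902) = -3.036°.
λ₂ = 131.776° + -3.036° = 128.740°.
The forward bearing on arrival equals the back-azimuth from the destination plus 180°.
Back-azimuth from P₂ (29.89°, 128.74°) to P₁ (28.21°, 131.78°), with Δλ' = λ₁ − λ₂ = 3.04°: atan2( sin Δλ' cos φ₁ , cos φ₂ sin φ₁ − sin φ₂ cos φ₁ cos Δλ' ) = 121.65°.
Final bearing = (121.65° + 180°) mod 360° = 301.65°.

final bearing 301.65°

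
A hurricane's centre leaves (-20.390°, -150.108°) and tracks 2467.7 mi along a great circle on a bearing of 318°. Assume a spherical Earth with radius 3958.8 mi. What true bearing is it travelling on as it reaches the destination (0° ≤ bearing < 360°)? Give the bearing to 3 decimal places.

Angular distance δ = d/R = 2467.7 / 3958.8 = 0.623345 rad.
With φ₁ = -20.390° = -0.355873 rad and θ = 318° = 5.550147 rad:
sin φ₂ = sin φ₁ cos δ + cos φ₁ sin δ cos θ = (-0.348408)(0.811930) + (0.937343)(0.583755)(0.743145) = 0.123749
φ₂ = asin(0.123749) = 0.124067 rad = 7.109°.
Then Δλ = atan2(-0.366134, 0.855045) = -0.404581 rad, from sin θ sin δ cos φ₁ over cos δ − sin φ₁ sin φ₂.
λ₂ = λ₁ + Δλ = -173.289°.
The forward bearing on arrival equals the back-azimuth from the destination plus 180°.
Back-azimuth from P₂ (7.109°, -173.289°) to P₁ (-20.390°, -150.108°), with Δλ' = λ₁ − λ₂ = 23.181°: atan2( sin Δλ' cos φ₁ , cos φ₂ sin φ₁ − sin φ₂ cos φ₁ cos Δλ' ) = 140.797°.
Final bearing = (140.797° + 180°) mod 360° = 320.797°.

final bearing 320.797°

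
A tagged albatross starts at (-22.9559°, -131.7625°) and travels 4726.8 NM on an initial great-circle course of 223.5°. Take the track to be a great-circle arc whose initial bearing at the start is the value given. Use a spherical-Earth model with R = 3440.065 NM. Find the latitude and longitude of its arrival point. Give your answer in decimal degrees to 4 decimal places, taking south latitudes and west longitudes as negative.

Central angle δ = d/R = 1.374044 rad.
Start latitude φ₁ = -0.400656 rad; initial bearing θ = 3.900811 rad.
Destination latitude: φ₂ = arcsin( sin φ₁ cos δ + cos φ₁ sin δ cos θ ) = arcsin(-0.731286) = -46.9943°.
Δλ = atan2( sin θ sin δ cos φ₁ , cos δ − sin φ₁ sin φ₂ ) = atan2(-0.621612, -0.089732) = -1.714160 rad = -98.2142°.
λ₂ = -131.7625° + -98.2142° = -229.9767°, normalized to (−180°, 180°] → 130.0233°.

latitude -46.9943°, longitude 130.0233°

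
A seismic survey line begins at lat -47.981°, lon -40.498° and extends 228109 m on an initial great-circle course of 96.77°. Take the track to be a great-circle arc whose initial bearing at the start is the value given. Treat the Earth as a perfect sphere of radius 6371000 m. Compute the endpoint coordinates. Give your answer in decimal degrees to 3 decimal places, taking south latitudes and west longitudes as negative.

latitude -48.182°, longitude -37.442°

Central angle δ = d/R = 0.035804 rad.
Converting: φ₁ = -0.837426 rad, θ = 1.688955 rad.
Applying the spherical law of cosines for sides, sin φ₂ = sin φ₁ cos δ + cos φ₁ sin δ cos θ = -0.745271, so φ₂ = -48.182°.
Δλ = atan2( sin θ sin δ cos φ₁ , cos δ − sin φ₁ sin φ₂ ) = atan2(0.023794, 0.445680) = 0.053338 rad = 3.056°.
Hence λ₂ = -40.498° + 3.056° = -37.442°.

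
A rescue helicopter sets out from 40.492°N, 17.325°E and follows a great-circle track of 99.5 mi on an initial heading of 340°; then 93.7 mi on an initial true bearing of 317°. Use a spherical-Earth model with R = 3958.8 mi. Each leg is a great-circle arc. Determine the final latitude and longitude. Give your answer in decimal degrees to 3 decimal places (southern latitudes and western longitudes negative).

Apply the spherical direct solution leg by leg, carrying full precision between legs.
Leg 1: from (40.492°, 17.325°), δ = 99.5/3958.8 = 0.025134 rad, θ = 340° → φ = 41.843°, λ = 16.664°.
Leg 2: from (41.843°, 16.664°), δ = 93.7/3958.8 = 0.023669 rad, θ = 317° → φ = 42.828°, λ = 15.403°.

latitude 42.828°, longitude 15.403°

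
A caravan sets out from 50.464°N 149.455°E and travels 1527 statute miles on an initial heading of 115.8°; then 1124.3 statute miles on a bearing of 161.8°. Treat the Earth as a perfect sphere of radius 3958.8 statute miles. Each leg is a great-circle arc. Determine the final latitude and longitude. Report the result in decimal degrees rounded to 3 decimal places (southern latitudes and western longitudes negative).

latitude 22.026°, longitude -179.812°

Apply the spherical direct solution leg by leg, carrying full precision between legs.
Leg 1: from (50.464°, 149.455°), δ = 1527/3958.8 = 0.385723 rad, θ = 115.8° → φ = 37.613°, λ = 174.771°.
Leg 2: from (37.613°, 174.771°), δ = 1124.3/3958.8 = 0.284000 rad, θ = 161.8° → φ = 22.026°, λ = -179.812°.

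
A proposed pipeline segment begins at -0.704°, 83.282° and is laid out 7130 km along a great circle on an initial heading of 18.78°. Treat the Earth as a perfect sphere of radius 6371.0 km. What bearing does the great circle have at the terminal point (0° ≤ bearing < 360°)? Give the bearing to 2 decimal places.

Central angle δ = d/R = 1.119134 rad.
Start latitude φ₁ = -0.012287 rad; initial bearing θ = 0.327773 rad.
Applying the spherical law of cosines for sides, sin φ₂ = sin φ₁ cos δ + cos φ₁ sin δ cos θ = 0.846396, so φ₂ = 57.822°.
Then Δλ = atan2(0.289631, 0.446862) = 0.575069 rad, from sin θ sin δ cos φ₁ over cos δ − sin φ₁ sin φ₂.
λ₂ = λ₁ + Δλ = 116.231°.
The forward bearing on arrival equals the back-azimuth from the destination plus 180°.
Back-azimuth from P₂ (57.82°, 116.23°) to P₁ (-0.70°, 83.28°), with Δλ' = λ₁ − λ₂ = -32.95°: atan2( sin Δλ' cos φ₁ , cos φ₂ sin φ₁ − sin φ₂ cos φ₁ cos Δλ' ) = 217.19°.
Final bearing = (217.19° + 180°) mod 360° = 37.19°.

final bearing 37.19°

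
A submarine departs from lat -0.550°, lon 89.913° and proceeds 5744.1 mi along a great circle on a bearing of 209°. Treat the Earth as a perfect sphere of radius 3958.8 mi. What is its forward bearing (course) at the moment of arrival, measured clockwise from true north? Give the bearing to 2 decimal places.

Angular distance δ = d/R = 5744.1 / 3958.8 = 1.450970 rad.
With φ₁ = -0.550° = -0.009599 rad and θ = 209° = 3.647738 rad:
Destination latitude: φ₂ = arcsin( sin φ₁ cos δ + cos φ₁ sin δ cos θ ) = arcsin(-0.869456) = -60.395°.
For the longitude increment, Δλ = atan2( sin θ sin δ cos φ₁, cos δ − sin φ₁ sin φ₂ ) = atan2(-0.481311, 0.111194) = -76.992°.
λ₂ = 89.913° + -76.992° = 12.921°.
The forward bearing on arrival equals the back-azimuth from the destination plus 180°.
Back-azimuth from P₂ (-60.40°, 12.92°) to P₁ (-0.55°, 89.91°), with Δλ' = λ₁ − λ₂ = 76.99°: atan2( sin Δλ' cos φ₁ , cos φ₂ sin φ₁ − sin φ₂ cos φ₁ cos Δλ' ) = 78.91°.
Final bearing = (78.91° + 180°) mod 360° = 258.91°.

final bearing 258.91°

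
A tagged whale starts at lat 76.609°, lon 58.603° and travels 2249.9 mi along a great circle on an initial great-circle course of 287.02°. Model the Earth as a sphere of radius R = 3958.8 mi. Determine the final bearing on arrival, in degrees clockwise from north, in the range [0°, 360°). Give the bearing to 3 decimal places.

final bearing 205.396°

δ = 2249.9/3958.8 = 0.568329 rad (32.5628°).
Start latitude φ₁ = 1.337079 rad; initial bearing θ = 5.009444 rad.
sin φ₂ = sin φ₁ cos δ + cos φ₁ sin δ cos θ = (0.972812)(0.842802) + (0.231595)(0.538224)(0.292706) = 0.856374
φ₂ = asin(0.856374) = 1.028205 rad = 58.912°.
For the longitude increment, Δλ = atan2( sin θ sin δ cos φ₁, cos δ − sin φ₁ sin φ₂ ) = atan2(-0.119191, 0.009711) = -85.342°.
λ₂ = 58.603° + -85.342° = -26.739°.
The forward bearing on arrival equals the back-azimuth from the destination plus 180°.
Back-azimuth from P₂ (58.912°, -26.739°) to P₁ (76.609°, 58.603°), with Δλ' = λ₁ − λ₂ = 85.342°: atan2( sin Δλ' cos φ₁ , cos φ₂ sin φ₁ − sin φ₂ cos φ₁ cos Δλ' ) = 25.396°.
Final bearing = (25.396° + 180°) mod 360° = 205.396°.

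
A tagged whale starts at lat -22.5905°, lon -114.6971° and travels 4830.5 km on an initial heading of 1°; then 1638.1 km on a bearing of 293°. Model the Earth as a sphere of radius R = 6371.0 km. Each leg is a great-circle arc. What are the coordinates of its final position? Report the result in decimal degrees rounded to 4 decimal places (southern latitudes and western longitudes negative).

latitude 25.9130°, longitude -129.0459°

Apply the spherical direct solution leg by leg, carrying full precision between legs.
Leg 1: from (-22.5905°, -114.6971°), δ = 4830.5/6371 = 0.758201 rad, θ = 1° → φ = 20.8453°, λ = -113.9613°.
Leg 2: from (20.8453°, -113.9613°), δ = 1638.1/6371 = 0.257118 rad, θ = 293° → φ = 25.9130°, λ = -129.0459°.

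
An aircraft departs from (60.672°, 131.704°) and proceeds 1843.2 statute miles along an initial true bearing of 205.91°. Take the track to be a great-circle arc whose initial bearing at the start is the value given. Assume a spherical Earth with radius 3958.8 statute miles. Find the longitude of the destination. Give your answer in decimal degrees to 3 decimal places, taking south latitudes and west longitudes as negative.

δ = 1843.2/3958.8 = 0.465596 rad (26.6767°).
Converting: φ₁ = 1.058926 rad, θ = 3.593807 rad.
Destination latitude: φ₂ = arcsin( sin φ₁ cos δ + cos φ₁ sin δ cos θ ) = arcsin(0.581230) = 35.537°.
For the longitude increment, Δλ = atan2( sin θ sin δ cos φ₁, cos δ − sin φ₁ sin φ₂ ) = atan2(-0.096088, 0.386821) = -13.950°.
Hence λ₂ = 131.704° + -13.950° = 117.754°.

longitude 117.754°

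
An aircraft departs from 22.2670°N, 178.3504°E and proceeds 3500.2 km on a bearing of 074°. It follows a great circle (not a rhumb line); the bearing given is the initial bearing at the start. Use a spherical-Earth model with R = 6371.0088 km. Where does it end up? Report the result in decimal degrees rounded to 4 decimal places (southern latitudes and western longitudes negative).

Angular distance δ = d/R = 3500.2 / 6371.0088 = 0.549395 rad.
Converting: φ₁ = 0.388632 rad, θ = 1.291544 rad.
Applying the spherical law of cosines for sides, sin φ₂ = sin φ₁ cos δ + cos φ₁ sin δ cos θ = 0.456358, so φ₂ = 27.1523°.
Δλ = atan2( sin θ sin δ cos φ₁ , cos δ − sin φ₁ sin φ₂ ) = atan2(0.464512, 0.679916) = 0.599355 rad = 34.3405°.
λ₂ = 178.3504° + 34.3405° = 212.6909°, normalized to (−180°, 180°] → -147.3091°.

latitude 27.1523°, longitude -147.3091°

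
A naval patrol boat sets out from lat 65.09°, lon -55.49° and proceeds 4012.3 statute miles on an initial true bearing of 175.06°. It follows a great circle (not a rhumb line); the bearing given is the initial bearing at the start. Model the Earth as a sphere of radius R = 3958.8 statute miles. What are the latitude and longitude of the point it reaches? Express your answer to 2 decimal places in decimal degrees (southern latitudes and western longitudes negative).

The arc subtends δ = 4012.3/3958.8 = 1.013514 rad at the centre.
Converting: φ₁ = 1.136035 rad, θ = 3.055373 rad.
sin φ₂ = sin φ₁ cos δ + cos φ₁ sin δ cos θ = (0.906971)(0.528882) + (0.421194)(0.848696)(-0.996285) = 0.123542
φ₂ = asin(0.123542) = 0.123859 rad = 7.10°.
Then Δλ = atan2(0.030782, 0.416832) = 0.073714 rad, from sin θ sin δ cos φ₁ over cos δ − sin φ₁ sin φ₂.
Hence λ₂ = -55.49° + 4.22° = -51.27°.

latitude 7.10°, longitude -51.27°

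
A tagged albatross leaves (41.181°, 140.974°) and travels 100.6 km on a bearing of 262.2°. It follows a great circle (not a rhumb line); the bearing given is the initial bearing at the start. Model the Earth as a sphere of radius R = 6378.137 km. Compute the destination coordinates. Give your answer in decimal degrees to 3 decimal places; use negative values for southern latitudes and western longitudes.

Angular distance δ = d/R = 100.6 / 6378.137 = 0.015773 rad.
Converting: φ₁ = 0.718744 rad, θ = 4.576253 rad.
sin φ₂ = sin φ₁ cos δ + cos φ₁ sin δ cos θ = (0.658440)(0.999876) + (0.752633)(0.015772)(-0.135716) = 0.656747
φ₂ = asin(0.656747) = 0.716497 rad = 41.052°.
Δλ = atan2( sin θ sin δ cos φ₁ , cos δ − sin φ₁ sin φ₂ ) = atan2(-0.011761, 0.567447) = -0.020723 rad = -1.187°.
Hence λ₂ = 140.974° + -1.187° = 139.787°.

latitude 41.052°, longitude 139.787°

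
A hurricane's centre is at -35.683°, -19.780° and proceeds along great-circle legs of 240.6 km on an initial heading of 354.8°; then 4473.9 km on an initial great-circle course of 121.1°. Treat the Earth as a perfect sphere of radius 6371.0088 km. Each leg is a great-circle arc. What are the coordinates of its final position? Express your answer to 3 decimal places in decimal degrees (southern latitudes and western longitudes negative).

Apply the spherical direct solution leg by leg, carrying full precision between legs.
Leg 1: from (-35.683°, -19.780°), δ = 240.6/6371.0088 = 0.037765 rad, θ = 354.8° → φ = -33.528°, λ = -20.015°.
Leg 2: from (-33.528°, -20.015°), δ = 4473.9/6371.0088 = 0.702228 rad, θ = 121.1° → φ = -44.410°, λ = 30.721°.

latitude -44.410°, longitude 30.721°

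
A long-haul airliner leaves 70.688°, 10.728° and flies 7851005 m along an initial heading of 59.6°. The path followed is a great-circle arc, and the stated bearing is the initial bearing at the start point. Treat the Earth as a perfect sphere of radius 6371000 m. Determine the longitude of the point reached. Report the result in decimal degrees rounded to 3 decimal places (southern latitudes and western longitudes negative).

δ = 7851005/6371000 = 1.232303 rad (70.6058°).
Start latitude φ₁ = 1.233738 rad; initial bearing θ = 1.040216 rad.
Applying the spherical law of cosines for sides, sin φ₂ = sin φ₁ cos δ + cos φ₁ sin δ cos θ = 0.471236, so φ₂ = 28.115°.
For the longitude increment, Δλ = atan2( sin θ sin δ cos φ₁, cos δ − sin φ₁ sin φ₂ ) = atan2(0.269058, -0.112655) = 112.719°.
λ₂ = λ₁ + Δλ = 123.447°.

longitude 123.447°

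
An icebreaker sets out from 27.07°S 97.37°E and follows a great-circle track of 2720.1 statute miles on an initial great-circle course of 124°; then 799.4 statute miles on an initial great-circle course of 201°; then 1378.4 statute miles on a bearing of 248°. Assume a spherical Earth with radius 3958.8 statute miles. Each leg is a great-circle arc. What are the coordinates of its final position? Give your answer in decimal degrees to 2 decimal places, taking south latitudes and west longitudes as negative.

latitude -55.45°, longitude 101.62°

Apply the spherical direct solution leg by leg, carrying full precision between legs.
Leg 1: from (-27.07°, 97.37°), δ = 2720.1/3958.8 = 0.687102 rad, θ = 124° → φ = -41.89°, λ = 142.31°.
Leg 2: from (-41.89°, 142.31°), δ = 799.4/3958.8 = 0.201930 rad, θ = 201° → φ = -52.51°, λ = 135.53°.
Leg 3: from (-52.51°, 135.53°), δ = 1378.4/3958.8 = 0.348186 rad, θ = 248° → φ = -55.45°, λ = 101.62°.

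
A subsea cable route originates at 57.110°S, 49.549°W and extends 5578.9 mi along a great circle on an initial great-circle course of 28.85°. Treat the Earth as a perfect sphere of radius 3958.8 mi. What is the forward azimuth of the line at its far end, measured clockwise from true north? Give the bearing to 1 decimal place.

final bearing 16.1°

δ = 5578.9/3958.8 = 1.409240 rad (80.7435°).
Start latitude φ₁ = -0.996758 rad; initial bearing θ = 0.503527 rad.
sin φ₂ = sin φ₁ cos δ + cos φ₁ sin δ cos θ = (-0.839715)(0.160854) + (0.543028)(0.986978)(0.875886) = 0.334365
φ₂ = asin(0.334365) = 0.340932 rad = 19.534°.
Then Δλ = atan2(0.258609, 0.441626) = 0.529752 rad, from sin θ sin δ cos φ₁ over cos δ − sin φ₁ sin φ₂.
Hence λ₂ = -49.549° + 30.353° = -19.196°.
The forward bearing on arrival equals the back-azimuth from the destination plus 180°.
Back-azimuth from P₂ (19.5°, -19.2°) to P₁ (-57.1°, -49.5°), with Δλ' = λ₁ − λ₂ = -30.4°: atan2( sin Δλ' cos φ₁ , cos φ₂ sin φ₁ − sin φ₂ cos φ₁ cos Δλ' ) = 196.1°.
Final bearing = (196.1° + 180°) mod 360° = 16.1°.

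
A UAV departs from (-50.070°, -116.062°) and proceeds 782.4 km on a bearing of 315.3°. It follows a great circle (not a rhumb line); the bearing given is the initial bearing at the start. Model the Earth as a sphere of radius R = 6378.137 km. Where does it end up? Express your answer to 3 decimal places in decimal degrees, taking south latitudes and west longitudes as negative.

The arc subtends δ = 782.4/6378.137 = 0.122669 rad at the centre.
With φ₁ = -50.070° = -0.873886 rad and θ = 315.3° = 5.503023 rad:
Applying the spherical law of cosines for sides, sin φ₂ = sin φ₁ cos δ + cos φ₁ sin δ cos θ = -0.705242, so φ₂ = -44.849°.
Δλ = atan2( sin θ sin δ cos φ₁ , cos δ − sin φ₁ sin φ₂ ) = atan2(-0.055243, 0.451685) = -0.121700 rad = -6.973°.
Hence λ₂ = -116.062° + -6.973° = -123.035°.

latitude -44.849°, longitude -123.035°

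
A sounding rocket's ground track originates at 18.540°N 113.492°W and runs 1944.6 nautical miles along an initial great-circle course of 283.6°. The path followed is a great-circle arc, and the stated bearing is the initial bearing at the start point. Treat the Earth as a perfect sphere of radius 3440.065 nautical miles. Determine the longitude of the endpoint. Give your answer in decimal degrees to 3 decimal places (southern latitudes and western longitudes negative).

Central angle δ = d/R = 0.565280 rad.
Start latitude φ₁ = 0.323584 rad; initial bearing θ = 4.949754 rad.
Destination latitude: φ₂ = arcsin( sin φ₁ cos δ + cos φ₁ sin δ cos θ ) = arcsin(0.387921) = 22.825°.
Δλ = atan2( sin θ sin δ cos φ₁ , cos δ − sin φ₁ sin φ₂ ) = atan2(-0.493613, 0.721093) = -0.600271 rad = -34.393°.
λ₂ = -113.492° + -34.393° = -147.885°.

longitude -147.885°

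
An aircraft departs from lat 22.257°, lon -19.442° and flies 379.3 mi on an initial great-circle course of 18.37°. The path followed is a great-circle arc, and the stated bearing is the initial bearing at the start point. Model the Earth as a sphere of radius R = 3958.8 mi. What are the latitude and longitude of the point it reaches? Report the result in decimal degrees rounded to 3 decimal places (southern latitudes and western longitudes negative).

latitude 27.455°, longitude -17.495°

Angular distance δ = d/R = 379.3 / 3958.8 = 0.095812 rad.
Converting: φ₁ = 0.388458 rad, θ = 0.320617 rad.
Applying the spherical law of cosines for sides, sin φ₂ = sin φ₁ cos δ + cos φ₁ sin δ cos θ = 0.461050, so φ₂ = 27.455°.
Then Δλ = atan2(0.027903, 0.820785) = 0.033982 rad, from sin θ sin δ cos φ₁ over cos δ − sin φ₁ sin φ₂.
λ₂ = -19.442° + 1.947° = -17.495°.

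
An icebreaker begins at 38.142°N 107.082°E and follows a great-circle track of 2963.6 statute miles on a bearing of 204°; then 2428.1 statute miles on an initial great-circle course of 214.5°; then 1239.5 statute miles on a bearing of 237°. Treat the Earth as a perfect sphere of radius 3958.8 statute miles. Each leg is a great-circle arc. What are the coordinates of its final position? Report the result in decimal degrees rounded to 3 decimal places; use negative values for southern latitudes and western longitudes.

Apply the spherical direct solution leg by leg, carrying full precision between legs.
Leg 1: from (38.142°, 107.082°), δ = 2963.6/3958.8 = 0.748611 rad, θ = 204° → φ = -2.094°, λ = 91.000°.
Leg 2: from (-2.094°, 91.000°), δ = 2428.1/3958.8 = 0.613342 rad, θ = 214.5° → φ = -30.260°, λ = 68.823°.
Leg 3: from (-30.260°, 68.823°), δ = 1239.5/3958.8 = 0.313100 rad, θ = 237° → φ = -38.633°, λ = 49.513°.

latitude -38.633°, longitude 49.513°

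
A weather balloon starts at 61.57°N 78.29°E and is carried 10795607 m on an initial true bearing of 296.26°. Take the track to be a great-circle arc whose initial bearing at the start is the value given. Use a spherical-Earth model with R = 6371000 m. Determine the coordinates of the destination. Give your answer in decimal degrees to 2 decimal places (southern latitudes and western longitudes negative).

latitude 5.77°, longitude -38.27°

Central angle δ = d/R = 1.694492 rad.
Start latitude φ₁ = 1.074599 rad; initial bearing θ = 5.170712 rad.
Applying the spherical law of cosines for sides, sin φ₂ = sin φ₁ cos δ + cos φ₁ sin δ cos θ = 0.100531, so φ₂ = 5.77°.
For the longitude increment, Δλ = atan2( sin θ sin δ cos φ₁, cos δ − sin φ₁ sin φ₂ ) = atan2(-0.423689, -0.211788) = -116.56°.
Hence λ₂ = 78.29° + -116.56° = -38.27°.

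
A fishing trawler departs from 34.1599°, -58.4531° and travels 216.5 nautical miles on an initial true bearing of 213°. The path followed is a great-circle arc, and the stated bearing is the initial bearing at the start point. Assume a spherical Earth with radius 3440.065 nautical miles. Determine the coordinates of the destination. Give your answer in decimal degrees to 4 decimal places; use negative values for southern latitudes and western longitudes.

δ = 216.5/3440.065 = 0.062935 rad (3.6059°).
Start latitude φ₁ = 0.596203 rad; initial bearing θ = 3.717551 rad.
Applying the spherical law of cosines for sides, sin φ₂ = sin φ₁ cos δ + cos φ₁ sin δ cos θ = 0.516746, so φ₂ = 31.1142°.
Then Δλ = atan2(-0.028344, 0.707865) = -0.040021 rad, from sin θ sin δ cos φ₁ over cos δ − sin φ₁ sin φ₂.
Hence λ₂ = -58.4531° + -2.2930° = -60.7461°.

latitude 31.1142°, longitude -60.7461°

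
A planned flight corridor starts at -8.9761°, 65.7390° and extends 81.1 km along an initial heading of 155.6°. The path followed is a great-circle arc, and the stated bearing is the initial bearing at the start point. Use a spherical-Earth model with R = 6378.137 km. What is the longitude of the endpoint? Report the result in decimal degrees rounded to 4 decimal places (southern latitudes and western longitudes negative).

Central angle δ = d/R = 0.012715 rad.
Converting: φ₁ = -0.156662 rad, θ = 2.715732 rad.
Applying the spherical law of cosines for sides, sin φ₂ = sin φ₁ cos δ + cos φ₁ sin δ cos θ = -0.167447, so φ₂ = -9.6394°.
Δλ = atan2( sin θ sin δ cos φ₁ , cos δ − sin φ₁ sin φ₂ ) = atan2(0.005188, 0.973794) = 0.005328 rad = 0.3053°.
Hence λ₂ = 65.7390° + 0.3053° = 66.0443°.

longitude 66.0443°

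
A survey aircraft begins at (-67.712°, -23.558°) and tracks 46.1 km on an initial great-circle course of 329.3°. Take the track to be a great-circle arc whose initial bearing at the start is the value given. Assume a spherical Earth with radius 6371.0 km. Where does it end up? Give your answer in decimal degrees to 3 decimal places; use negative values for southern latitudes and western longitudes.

latitude -67.355°, longitude -24.108°

The arc subtends δ = 46.1/6371 = 0.007236 rad at the centre.
Converting: φ₁ = -1.181797 rad, θ = 5.747369 rad.
sin φ₂ = sin φ₁ cos δ + cos φ₁ sin δ cos θ = (-0.925289)(0.999974) + (0.379262)(0.007236)(0.859852) = -0.922905
φ₂ = asin(-0.922905) = -1.175559 rad = -67.355°.
Then Δλ = atan2(-0.001401, 0.146020) = -0.009595 rad, from sin θ sin δ cos φ₁ over cos δ − sin φ₁ sin φ₂.
λ₂ = λ₁ + Δλ = -24.108°.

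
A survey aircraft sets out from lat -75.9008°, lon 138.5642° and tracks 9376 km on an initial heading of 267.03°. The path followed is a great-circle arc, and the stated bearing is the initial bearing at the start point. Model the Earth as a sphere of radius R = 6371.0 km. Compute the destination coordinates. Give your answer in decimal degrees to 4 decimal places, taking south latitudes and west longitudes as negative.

latitude -6.2314°, longitude 47.0714°

Angular distance δ = d/R = 9376 / 6371 = 1.471668 rad.
With φ₁ = -75.9008° = -1.324719 rad and θ = 267.03° = 4.660553 rad:
Destination latitude: φ₂ = arcsin( sin φ₁ cos δ + cos φ₁ sin δ cos θ ) = arcsin(-0.108544) = -6.2314°.
Then Δλ = atan2(-0.242080, -0.006309) = -1.596851 rad, from sin θ sin δ cos φ₁ over cos δ − sin φ₁ sin φ₂.
λ₂ = λ₁ + Δλ = 47.0714°.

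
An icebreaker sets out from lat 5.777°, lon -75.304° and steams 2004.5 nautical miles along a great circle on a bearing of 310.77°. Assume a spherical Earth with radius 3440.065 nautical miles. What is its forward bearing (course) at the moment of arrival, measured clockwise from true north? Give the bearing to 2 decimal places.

Angular distance δ = d/R = 2004.5 / 3440.065 = 0.582692 rad.
Converting: φ₁ = 0.100828 rad, θ = 5.423960 rad.
Destination latitude: φ₂ = arcsin( sin φ₁ cos δ + cos φ₁ sin δ cos θ ) = arcsin(0.441564) = 26.204°.
Δλ = atan2( sin θ sin δ cos φ₁ , cos δ − sin φ₁ sin φ₂ ) = atan2(-0.414626, 0.790538) = -0.483045 rad = -27.676°.
λ₂ = λ₁ + Δλ = -102.980°.
The forward bearing on arrival equals the back-azimuth from the destination plus 180°.
Back-azimuth from P₂ (26.20°, -102.98°) to P₁ (5.78°, -75.30°), with Δλ' = λ₁ − λ₂ = 27.68°: atan2( sin Δλ' cos φ₁ , cos φ₂ sin φ₁ − sin φ₂ cos φ₁ cos Δλ' ) = 122.88°.
Final bearing = (122.88° + 180°) mod 360° = 302.88°.

final bearing 302.88°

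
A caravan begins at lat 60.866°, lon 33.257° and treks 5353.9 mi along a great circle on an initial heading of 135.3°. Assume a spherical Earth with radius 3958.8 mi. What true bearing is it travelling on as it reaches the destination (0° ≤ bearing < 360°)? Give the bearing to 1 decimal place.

The arc subtends δ = 5353.9/3958.8 = 1.352405 rad at the centre.
Converting: φ₁ = 1.062312 rad, θ = 2.361430 rad.
Applying the spherical law of cosines for sides, sin φ₂ = sin φ₁ cos δ + cos φ₁ sin δ cos θ = -0.148587, so φ₂ = -8.545°.
For the longitude increment, Δλ = atan2( sin θ sin δ cos φ₁, cos δ − sin φ₁ sin φ₂ ) = atan2(0.334316, 0.346448) = 43.979°.
λ₂ = λ₁ + Δλ = 77.236°.
The forward bearing on arrival equals the back-azimuth from the destination plus 180°.
Back-azimuth from P₂ (-8.5°, 77.2°) to P₁ (60.9°, 33.3°), with Δλ' = λ₁ − λ₂ = -44.0°: atan2( sin Δλ' cos φ₁ , cos φ₂ sin φ₁ − sin φ₂ cos φ₁ cos Δλ' ) = 339.7°.
Final bearing = (339.7° + 180°) mod 360° = 159.7°.

final bearing 159.7°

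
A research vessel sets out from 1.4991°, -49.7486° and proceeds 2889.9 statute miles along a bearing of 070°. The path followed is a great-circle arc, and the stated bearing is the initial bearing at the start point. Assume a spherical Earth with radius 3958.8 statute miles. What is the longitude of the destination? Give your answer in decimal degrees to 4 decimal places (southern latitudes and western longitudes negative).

longitude -9.4501°

Angular distance δ = d/R = 2889.9 / 3958.8 = 0.729994 rad.
Converting: φ₁ = 0.026164 rad, θ = 1.221730 rad.
Destination latitude: φ₂ = arcsin( sin φ₁ cos δ + cos φ₁ sin δ cos θ ) = arcsin(0.247498) = 14.3295°.
Δλ = atan2( sin θ sin δ cos φ₁ , cos δ − sin φ₁ sin φ₂ ) = atan2(0.626434, 0.738704) = 0.703342 rad = 40.2985°.
λ₂ = λ₁ + Δλ = -9.4501°.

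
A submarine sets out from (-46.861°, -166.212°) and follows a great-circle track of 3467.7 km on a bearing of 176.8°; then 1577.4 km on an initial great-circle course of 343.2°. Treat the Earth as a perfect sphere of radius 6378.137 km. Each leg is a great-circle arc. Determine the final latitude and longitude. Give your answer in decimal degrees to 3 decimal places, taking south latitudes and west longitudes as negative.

latitude -63.976°, longitude -167.600°

Apply the spherical direct solution leg by leg, carrying full precision between legs.
Leg 1: from (-46.861°, -166.212°), δ = 3467.7/6378.137 = 0.543685 rad, θ = 176.8° → φ = -77.861°, λ = -158.319°.
Leg 2: from (-77.861°, -158.319°), δ = 1577.4/6378.137 = 0.247314 rad, θ = 343.2° → φ = -63.976°, λ = -167.600°.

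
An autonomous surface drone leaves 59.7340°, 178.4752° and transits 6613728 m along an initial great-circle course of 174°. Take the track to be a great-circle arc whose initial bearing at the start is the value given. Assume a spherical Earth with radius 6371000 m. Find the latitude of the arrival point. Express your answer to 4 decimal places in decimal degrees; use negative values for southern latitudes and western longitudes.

latitude 0.3916°

Central angle δ = d/R = 1.038099 rad.
Converting: φ₁ = 1.042555 rad, θ = 3.036873 rad.
Applying the spherical law of cosines for sides, sin φ₂ = sin φ₁ cos δ + cos φ₁ sin δ cos θ = 0.006835, so φ₂ = 0.3916°.
Then Δλ = atan2(0.045384, 0.501956) = 0.090169 rad, from sin θ sin δ cos φ₁ over cos δ − sin φ₁ sin φ₂.
λ₂ = 178.4752° + 5.1663° = 183.6415°, normalized to (−180°, 180°] → -176.3585°.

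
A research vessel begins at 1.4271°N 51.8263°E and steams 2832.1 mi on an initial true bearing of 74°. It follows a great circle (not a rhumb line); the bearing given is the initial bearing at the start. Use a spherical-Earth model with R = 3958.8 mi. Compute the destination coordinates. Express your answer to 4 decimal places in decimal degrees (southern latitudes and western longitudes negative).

latitude 11.5099°, longitude 91.8755°

δ = 2832.1/3958.8 = 0.715394 rad (40.9890°).
Start latitude φ₁ = 0.024908 rad; initial bearing θ = 1.291544 rad.
Destination latitude: φ₂ = arcsin( sin φ₁ cos δ + cos φ₁ sin δ cos θ ) = arcsin(0.199538) = 11.5099°.
Δλ = atan2( sin θ sin δ cos φ₁ , cos δ − sin φ₁ sin φ₂ ) = atan2(0.630310, 0.749866) = 0.698990 rad = 40.0492°.
λ₂ = λ₁ + Δλ = 91.8755°.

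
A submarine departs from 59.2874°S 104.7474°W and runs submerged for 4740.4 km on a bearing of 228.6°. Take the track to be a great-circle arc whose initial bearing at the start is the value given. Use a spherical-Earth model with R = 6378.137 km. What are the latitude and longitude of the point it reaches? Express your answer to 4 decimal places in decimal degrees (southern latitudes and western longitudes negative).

The arc subtends δ = 4740.4/6378.137 = 0.743226 rad at the centre.
With φ₁ = -59.2874° = -1.034760 rad and θ = 228.6° = 3.989823 rad:
Destination latitude: φ₂ = arcsin( sin φ₁ cos δ + cos φ₁ sin δ cos θ ) = arcsin(-0.861564) = -59.4926°.
Δλ = atan2( sin θ sin δ cos φ₁ , cos δ − sin φ₁ sin φ₂ ) = atan2(-0.259235, -0.004432) = -1.587889 rad = -90.9794°.
λ₂ = -104.7474° + -90.9794° = -195.7268°, normalized to (−180°, 180°] → 164.2732°.

latitude -59.4926°, longitude 164.2732°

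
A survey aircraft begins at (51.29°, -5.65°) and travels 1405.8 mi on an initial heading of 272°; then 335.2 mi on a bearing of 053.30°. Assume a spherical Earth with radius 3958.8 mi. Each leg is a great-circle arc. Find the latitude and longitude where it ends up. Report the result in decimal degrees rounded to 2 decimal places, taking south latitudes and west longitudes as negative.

latitude 50.41°, longitude -30.60°

Apply the spherical direct solution leg by leg, carrying full precision between legs.
Leg 1: from (51.29°, -5.65°), δ = 1405.8/3958.8 = 0.355108 rad, θ = 272° → φ = 47.67°, λ = -36.71°.
Leg 2: from (47.67°, -36.71°), δ = 335.2/3958.8 = 0.084672 rad, θ = 53.3° → φ = 50.41°, λ = -30.60°.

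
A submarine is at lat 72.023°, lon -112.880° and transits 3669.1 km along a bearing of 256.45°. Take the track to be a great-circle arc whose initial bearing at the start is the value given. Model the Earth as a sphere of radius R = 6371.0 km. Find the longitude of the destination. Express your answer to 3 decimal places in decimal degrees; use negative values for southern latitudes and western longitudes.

longitude -167.196°

Central angle δ = d/R = 0.575906 rad.
With φ₁ = 72.023° = 1.257038 rad and θ = 256.45° = 4.475897 rad:
Applying the spherical law of cosines for sides, sin φ₂ = sin φ₁ cos δ + cos φ₁ sin δ cos θ = 0.758374, so φ₂ = 49.321°.
Δλ = atan2( sin θ sin δ cos φ₁ , cos δ − sin φ₁ sin φ₂ ) = atan2(-0.163403, 0.117349) = -0.947989 rad = -54.316°.
λ₂ = λ₁ + Δλ = -167.196°.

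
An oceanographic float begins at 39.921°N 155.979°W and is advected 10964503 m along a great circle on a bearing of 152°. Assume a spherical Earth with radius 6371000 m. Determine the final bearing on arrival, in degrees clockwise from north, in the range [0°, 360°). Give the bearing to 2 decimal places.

final bearing 145.97°

The arc subtends δ = 10964503/6371000 = 1.721002 rad at the centre.
With φ₁ = 39.921° = 0.696753 rad and θ = 152° = 2.652900 rad:
sin φ₂ = sin φ₁ cos δ + cos φ₁ sin δ cos θ = (0.641731)(-0.149641) + (0.766930)(0.988740)(-0.882948) = -0.765564
φ₂ = asin(-0.765564) = -0.871917 rad = -49.957°.
For the longitude increment, Δλ = atan2( sin θ sin δ cos φ₁, cos δ − sin φ₁ sin φ₂ ) = atan2(0.355998, 0.341645) = 46.179°.
λ₂ = -155.979° + 46.179° = -109.800°.
The forward bearing on arrival equals the back-azimuth from the destination plus 180°.
Back-azimuth from P₂ (-49.96°, -109.80°) to P₁ (39.92°, -155.98°), with Δλ' = λ₁ − λ₂ = -46.18°: atan2( sin Δλ' cos φ₁ , cos φ₂ sin φ₁ − sin φ₂ cos φ₁ cos Δλ' ) = 325.97°.
Final bearing = (325.97° + 180°) mod 360° = 145.97°.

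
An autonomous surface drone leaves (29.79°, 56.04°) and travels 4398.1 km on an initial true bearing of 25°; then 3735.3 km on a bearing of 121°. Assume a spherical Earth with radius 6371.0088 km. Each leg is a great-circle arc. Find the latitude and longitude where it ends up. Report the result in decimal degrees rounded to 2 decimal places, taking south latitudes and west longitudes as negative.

latitude 37.09°, longitude 127.65°

Apply the spherical direct solution leg by leg, carrying full precision between legs.
Leg 1: from (29.79°, 56.04°), δ = 4398.1/6371.0088 = 0.690330 rad, θ = 25° → φ = 62.12°, λ = 91.18°.
Leg 2: from (62.12°, 91.18°), δ = 3735.3/6371.0088 = 0.586296 rad, θ = 121° → φ = 37.09°, λ = 127.65°.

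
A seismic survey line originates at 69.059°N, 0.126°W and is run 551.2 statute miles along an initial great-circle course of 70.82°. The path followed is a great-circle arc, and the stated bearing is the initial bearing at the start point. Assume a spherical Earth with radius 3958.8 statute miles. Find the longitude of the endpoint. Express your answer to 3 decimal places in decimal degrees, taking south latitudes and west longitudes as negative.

longitude 22.705°

Angular distance δ = d/R = 551.2 / 3958.8 = 0.139234 rad.
Start latitude φ₁ = 1.205307 rad; initial bearing θ = 1.236042 rad.
Applying the spherical law of cosines for sides, sin φ₂ = sin φ₁ cos δ + cos φ₁ sin δ cos θ = 0.941207, so φ₂ = 70.255°.
Δλ = atan2( sin θ sin δ cos φ₁ , cos δ − sin φ₁ sin φ₂ ) = atan2(0.046849, 0.111283) = 0.398469 rad = 22.831°.
Hence λ₂ = -0.126° + 22.831° = 22.705°.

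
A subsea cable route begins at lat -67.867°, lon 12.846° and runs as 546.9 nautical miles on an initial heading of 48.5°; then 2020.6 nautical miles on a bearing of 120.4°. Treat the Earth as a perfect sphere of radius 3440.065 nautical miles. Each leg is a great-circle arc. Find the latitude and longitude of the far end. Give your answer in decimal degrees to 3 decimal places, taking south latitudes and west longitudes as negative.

latitude -59.786°, longitude 98.801°

Apply the spherical direct solution leg by leg, carrying full precision between legs.
Leg 1: from (-67.867°, 12.846°), δ = 546.9/3440.065 = 0.158980 rad, θ = 48.5° → φ = -61.058°, λ = 27.029°.
Leg 2: from (-61.058°, 27.029°), δ = 2020.6/3440.065 = 0.587373 rad, θ = 120.4° → φ = -59.786°, λ = 98.801°.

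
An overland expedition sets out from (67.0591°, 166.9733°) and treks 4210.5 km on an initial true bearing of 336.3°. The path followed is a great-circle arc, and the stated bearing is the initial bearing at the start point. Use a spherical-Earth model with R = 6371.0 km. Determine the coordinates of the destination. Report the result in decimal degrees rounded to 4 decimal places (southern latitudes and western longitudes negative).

latitude 71.1000°, longitude 36.5861°

Angular distance δ = d/R = 4210.5 / 6371 = 0.660885 rad.
With φ₁ = 67.0591° = 1.170402 rad and θ = 336.3° = 5.869542 rad:
Destination latitude: φ₂ = arcsin( sin φ₁ cos δ + cos φ₁ sin δ cos θ ) = arcsin(0.946086) = 71.1000°.
For the longitude increment, Δλ = atan2( sin θ sin δ cos φ₁, cos δ − sin φ₁ sin φ₂ ) = atan2(-0.096168, -0.081808) = -130.3872°.
λ₂ = λ₁ + Δλ = 36.5861°.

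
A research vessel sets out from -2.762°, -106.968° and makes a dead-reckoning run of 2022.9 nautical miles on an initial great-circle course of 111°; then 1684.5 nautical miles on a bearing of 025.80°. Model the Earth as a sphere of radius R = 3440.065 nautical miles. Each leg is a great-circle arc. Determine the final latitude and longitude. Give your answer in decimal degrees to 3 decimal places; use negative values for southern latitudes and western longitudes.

latitude 11.572°, longitude -62.679°

Apply the spherical direct solution leg by leg, carrying full precision between legs.
Leg 1: from (-2.762°, -106.968°), δ = 2022.9/3440.065 = 0.588041 rad, θ = 111° → φ = -13.808°, λ = -74.739°.
Leg 2: from (-13.808°, -74.739°), δ = 1684.5/3440.065 = 0.489671 rad, θ = 25.8° → φ = 11.572°, λ = -62.679°.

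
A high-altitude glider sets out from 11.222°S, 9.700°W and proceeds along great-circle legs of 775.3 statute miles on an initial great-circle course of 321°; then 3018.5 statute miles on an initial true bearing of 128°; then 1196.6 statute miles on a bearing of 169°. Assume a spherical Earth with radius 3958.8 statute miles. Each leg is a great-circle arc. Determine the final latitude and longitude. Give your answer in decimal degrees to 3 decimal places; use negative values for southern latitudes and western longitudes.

latitude -44.035°, longitude 25.485°

Apply the spherical direct solution leg by leg, carrying full precision between legs.
Leg 1: from (-11.222°, -9.700°), δ = 775.3/3958.8 = 0.195842 rad, θ = 321° → φ = -2.439°, λ = -16.741°.
Leg 2: from (-2.439°, -16.741°), δ = 3018.5/3958.8 = 0.762479 rad, θ = 128° → φ = -27.106°, λ = 20.954°.
Leg 3: from (-27.106°, 20.954°), δ = 1196.6/3958.8 = 0.302263 rad, θ = 169° → φ = -44.035°, λ = 25.485°.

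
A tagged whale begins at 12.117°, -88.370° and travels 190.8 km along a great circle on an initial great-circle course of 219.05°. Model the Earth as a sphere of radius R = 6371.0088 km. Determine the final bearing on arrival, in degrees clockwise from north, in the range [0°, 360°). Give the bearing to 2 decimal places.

The arc subtends δ = 190.8/6371.0088 = 0.029948 rad at the centre.
Start latitude φ₁ = 0.211482 rad; initial bearing θ = 3.823144 rad.
sin φ₂ = sin φ₁ cos δ + cos φ₁ sin δ cos θ = (0.209909)(0.999552) + (0.977721)(0.029944)(-0.776596) = 0.187078
φ₂ = asin(0.187078) = 0.188187 rad = 10.782°.
Δλ = atan2( sin θ sin δ cos φ₁ , cos δ − sin φ₁ sin φ₂ ) = atan2(-0.018444, 0.960282) = -0.019205 rad = -1.100°.
λ₂ = -88.370° + -1.100° = -89.470°.
The forward bearing on arrival equals the back-azimuth from the destination plus 180°.
Back-azimuth from P₂ (10.78°, -89.47°) to P₁ (12.12°, -88.37°), with Δλ' = λ₁ − λ₂ = 1.10°: atan2( sin Δλ' cos φ₁ , cos φ₂ sin φ₁ − sin φ₂ cos φ₁ cos Δλ' ) = 38.83°.
Final bearing = (38.83° + 180°) mod 360° = 218.83°.

final bearing 218.83°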